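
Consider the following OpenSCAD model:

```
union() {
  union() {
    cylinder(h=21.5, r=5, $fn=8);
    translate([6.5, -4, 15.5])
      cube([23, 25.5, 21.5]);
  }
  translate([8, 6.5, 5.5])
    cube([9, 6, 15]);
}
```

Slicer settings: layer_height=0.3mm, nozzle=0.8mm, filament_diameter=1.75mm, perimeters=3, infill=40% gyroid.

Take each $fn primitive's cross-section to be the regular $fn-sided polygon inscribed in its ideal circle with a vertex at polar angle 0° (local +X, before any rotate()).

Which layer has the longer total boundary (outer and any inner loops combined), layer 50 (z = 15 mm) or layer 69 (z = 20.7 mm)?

Layer 50 (z = 15): the cylinder: section is a regular 8-gon, circumradius r=5 (perimeter = 2·8·5.000·sin(180°/8) = 30.61 mm); the cube at (6.5, -4) is not intersected at this z (z outside [15.5, 37]); Combining (union): only the r=5 cylinder is present, so the union is just that shape — boundary = 30.61 mm; the cube at (8, 6.5) (footprint 9×6) is included at this height (perimeter 30.00 mm); Combining (union): the 2 present regions are separate (no shared area or edge), so areas and boundary lengths simply add and each stays a separate island — boundary = 60.61 mm. So its perimeter = 60.61 mm. Layer 69 (z = 20.7): the cylinder: section is a regular 8-gon, circumradius r=5 (perimeter = 2·8·5.000·sin(180°/8) = 30.61 mm); the cube at (6.5, -4) (footprint 23×25.5) is included at this height (perimeter 97.00 mm); Combining (union): the 2 present regions are separate (no shared area or edge), so areas and boundary lengths simply add and each stays a separate island — boundary = 127.61 mm; the cube at (8, 6.5) is absent (z outside [5.5, 20.5]); Taking the union: only the result so far is present, so the union is just that shape — boundary = 127.61 mm. So its perimeter = 127.61 mm. Layer 69 is larger (127.61 vs 60.61 mm).

layer 69 (z = 20.7 mm)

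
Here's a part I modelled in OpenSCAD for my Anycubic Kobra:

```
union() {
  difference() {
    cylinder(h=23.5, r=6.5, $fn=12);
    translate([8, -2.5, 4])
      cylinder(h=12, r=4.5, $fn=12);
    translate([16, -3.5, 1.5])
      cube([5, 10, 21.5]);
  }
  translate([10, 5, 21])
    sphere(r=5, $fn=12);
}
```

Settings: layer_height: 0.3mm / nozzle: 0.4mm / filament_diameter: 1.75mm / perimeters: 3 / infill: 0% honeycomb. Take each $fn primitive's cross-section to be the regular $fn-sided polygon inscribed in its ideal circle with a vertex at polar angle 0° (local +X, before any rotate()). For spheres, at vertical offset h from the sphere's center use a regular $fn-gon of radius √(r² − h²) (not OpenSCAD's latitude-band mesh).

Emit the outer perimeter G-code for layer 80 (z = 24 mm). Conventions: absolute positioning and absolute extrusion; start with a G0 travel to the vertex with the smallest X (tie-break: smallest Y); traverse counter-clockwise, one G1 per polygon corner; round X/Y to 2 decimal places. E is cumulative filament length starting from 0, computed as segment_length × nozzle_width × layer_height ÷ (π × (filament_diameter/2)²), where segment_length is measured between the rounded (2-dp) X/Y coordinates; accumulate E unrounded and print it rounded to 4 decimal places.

At z = 24 mm: the cylinder is absent (z outside [0, 23.5]); the cylinder at (8, -2.5) does not reach this height (z outside [4, 16]); the cube at (16, -3.5) is not intersected at this z (z outside [1.5, 23]); Subtracting the remaining from the first: the first operand is absent here, so nothing remains; the sphere at (10, 5): section is a regular 12-gon, circumradius = √(r²−h²) = √(5²−3²) = 4.000; Combining (union): only the r=5 sphere at (10, 5) is present, so the union is just that shape — 1 connected region. The outline is a single polygon with 12 vertices. Extrusion per mm of travel: 0.4 × 0.3 / (π × 0.875²) = 0.049890. Accumulating E over each segment gives final E = 1.2389.

G0 X6.00 Y5.00 Z24.00
G1 X6.54 Y3.00 E0.1034
G1 X8.00 Y1.54 E0.2064
G1 X10.00 Y1.00 E0.3097
G1 X12.00 Y1.54 E0.4131
G1 X13.46 Y3.00 E0.5161
G1 X14.00 Y5.00 E0.6194
G1 X13.46 Y7.00 E0.7228
G1 X12.00 Y8.46 E0.8258
G1 X10.00 Y9.00 E0.9292
G1 X8.00 Y8.46 E1.0325
G1 X6.54 Y7.00 E1.1355
G1 X6.00 Y5.00 E1.2389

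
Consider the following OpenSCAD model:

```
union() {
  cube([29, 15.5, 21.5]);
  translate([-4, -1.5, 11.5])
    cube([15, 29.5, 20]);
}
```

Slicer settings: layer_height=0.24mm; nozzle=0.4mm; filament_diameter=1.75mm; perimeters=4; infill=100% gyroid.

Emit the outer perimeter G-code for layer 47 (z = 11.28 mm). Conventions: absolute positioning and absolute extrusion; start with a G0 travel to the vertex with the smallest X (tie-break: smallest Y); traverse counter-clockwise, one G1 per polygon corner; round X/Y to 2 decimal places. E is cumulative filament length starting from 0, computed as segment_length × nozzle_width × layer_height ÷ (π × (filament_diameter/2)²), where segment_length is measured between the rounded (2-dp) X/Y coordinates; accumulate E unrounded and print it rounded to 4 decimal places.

G0 X0.00 Y0.00 Z11.28
G1 X29.00 Y0.00 E1.1575
G1 X29.00 Y15.50 E1.7761
G1 X0.00 Y15.50 E2.9335
G1 X0.00 Y0.00 E3.5522

At z = 11.28 mm: the 29×15.5 cube contributes its full rectangle; the cube at (-4, -1.5) is not intersected at this z (z outside [11.5, 31.5]); Taking the union: only the 29×15.5 cube is present, so the union is just that shape — 1 connected region. The outline is a single polygon with 4 vertices. Extrusion per mm of travel: 0.4 × 0.24 / (π × 0.875²) = 0.039912. Accumulating E over each segment gives final E = 3.5522.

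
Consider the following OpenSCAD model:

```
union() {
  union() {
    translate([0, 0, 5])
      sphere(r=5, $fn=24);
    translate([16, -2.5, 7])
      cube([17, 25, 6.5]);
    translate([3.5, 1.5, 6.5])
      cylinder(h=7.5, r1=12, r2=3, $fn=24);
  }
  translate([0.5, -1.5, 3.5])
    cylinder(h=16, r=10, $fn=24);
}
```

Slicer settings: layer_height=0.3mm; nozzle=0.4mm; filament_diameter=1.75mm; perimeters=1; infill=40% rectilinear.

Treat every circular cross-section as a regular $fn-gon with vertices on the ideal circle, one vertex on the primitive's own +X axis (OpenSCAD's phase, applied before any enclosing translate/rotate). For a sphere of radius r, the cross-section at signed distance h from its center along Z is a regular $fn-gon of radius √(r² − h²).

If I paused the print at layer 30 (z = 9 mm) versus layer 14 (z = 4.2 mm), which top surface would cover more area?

layer 30 (z = 9 mm)

Layer 30 (z = 9): the r=5 sphere slices to a regular 24-gon of circumradius 3.000 (√(r²−h²) with h=4 from center) (area = (24/2)·3.000²·sin(360°/24) = 27.95 mm²); the 17×25 cube at (16, -2.5) contributes its full rectangle (area 425.00 mm²); the cone at (3.5, 1.5): at t=0.333 of its height the radius interpolates to r₁+(r₂−r₁)t = 9.000, giving a regular 24-gon of that circumradius (area = (24/2)·9.000²·sin(360°/24) = 251.57 mm²); Combining (union): the regions partially overlap — summed areas 704.52 mm² minus the doubly-counted overlap 27.95 mm² gives 676.57 mm² — area = 676.57 mm²; the r=10 cylinder at (0.5, -1.5) contributes a regular 24-gon of circumradius 10 (area = (24/2)·10.000²·sin(360°/24) = 310.58 mm²); Taking the union: the regions partially overlap — summed areas 987.15 mm² minus the doubly-counted overlap 199.37 mm² gives 787.79 mm² — area = 787.79 mm². So its area = 787.79 mm². Layer 14 (z = 4.2): the r=5 sphere slices to a regular 24-gon of circumradius 4.936 (√(r²−h²) with h=0.8 from center) (area = (24/2)·4.936²·sin(360°/24) = 75.66 mm²); the cube at (16, -2.5) does not reach this height (z outside [7, 13.5]); the cone at (3.5, 1.5) is not intersected at this z (z outside [6.5, 14]); Merging all regions: only the r=5 sphere is present, so the union is just that shape — area = 75.66 mm²; the r=10 cylinder at (0.5, -1.5) gives a regular 24-gon of circumradius 10 (constant along its height) (area = (24/2)·10.000²·sin(360°/24) = 310.58 mm²); Merging all regions: that combined region lies entirely inside the r=10 cylinder at (0.5, -1.5), so the union is just the r=10 cylinder at (0.5, -1.5) — area = 310.58 mm². So its area = 310.58 mm². Layer 30 is larger (787.79 vs 310.58 mm²).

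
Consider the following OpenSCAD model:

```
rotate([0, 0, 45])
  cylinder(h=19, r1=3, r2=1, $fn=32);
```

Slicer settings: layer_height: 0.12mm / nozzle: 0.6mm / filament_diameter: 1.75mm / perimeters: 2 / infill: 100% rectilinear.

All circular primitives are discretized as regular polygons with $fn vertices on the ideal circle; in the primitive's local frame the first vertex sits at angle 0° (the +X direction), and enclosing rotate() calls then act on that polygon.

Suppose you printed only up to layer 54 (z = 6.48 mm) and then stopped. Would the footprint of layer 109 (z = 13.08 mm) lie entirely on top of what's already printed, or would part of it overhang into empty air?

Compare the two slices. At z = 6.48: the cone (r1=3→r2=1) has section circumradius 2.318 here — a regular 32-gon (area = (32/2)·2.318²·sin(360°/32) = 16.77 mm²); (whole slice rotated 45° about Z — lengths, areas and connectivity unchanged). At z = 13.08: the cone (r1=3→r2=1) has section circumradius 1.623 here — a regular 32-gon (area = (32/2)·1.623²·sin(360°/32) = 8.22 mm²); (whole slice rotated 45° about Z — lengths, areas and connectivity unchanged). Checking containment: the cross-section at z = 13.08 is a subset of the cross-section at z = 6.48.

entirely on top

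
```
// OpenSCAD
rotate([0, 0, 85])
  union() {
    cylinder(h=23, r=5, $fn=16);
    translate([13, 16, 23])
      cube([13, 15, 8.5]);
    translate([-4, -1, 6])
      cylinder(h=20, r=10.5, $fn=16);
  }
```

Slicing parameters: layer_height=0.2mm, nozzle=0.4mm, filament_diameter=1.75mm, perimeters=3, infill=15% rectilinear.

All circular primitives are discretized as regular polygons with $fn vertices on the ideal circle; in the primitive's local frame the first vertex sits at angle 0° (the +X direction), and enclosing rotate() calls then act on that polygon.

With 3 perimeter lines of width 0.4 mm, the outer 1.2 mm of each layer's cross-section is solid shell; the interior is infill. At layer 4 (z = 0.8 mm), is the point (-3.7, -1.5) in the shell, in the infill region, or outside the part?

At z = 0.8 mm: the cylinder: section is a regular 16-gon, circumradius r=5; the cube at (13, 16) is not intersected at this z (z outside [23, 31.5]); the cylinder at (-4, -1) does not reach this height (z outside [6, 26]); Combining (union): only the r=5 cylinder is present, so the union is just that shape — 1 connected region; (rotated 85° about Z; rotation is an isometry so areas/perimeters/island counts are preserved). Overall, the cross-section is a single solid region. Undo the 85° rotation: the query point maps to (-1.817, 3.555) in the un-rotated model frame. The nearest boundary edge runs (-1.91, 4.62)→(-3.54, 3.54); distance from the point to it = 0.94 mm. The point is inside the cross-section, 0.94 mm from the nearest boundary — within the 1.2 mm shell band (3 × 0.4).

shell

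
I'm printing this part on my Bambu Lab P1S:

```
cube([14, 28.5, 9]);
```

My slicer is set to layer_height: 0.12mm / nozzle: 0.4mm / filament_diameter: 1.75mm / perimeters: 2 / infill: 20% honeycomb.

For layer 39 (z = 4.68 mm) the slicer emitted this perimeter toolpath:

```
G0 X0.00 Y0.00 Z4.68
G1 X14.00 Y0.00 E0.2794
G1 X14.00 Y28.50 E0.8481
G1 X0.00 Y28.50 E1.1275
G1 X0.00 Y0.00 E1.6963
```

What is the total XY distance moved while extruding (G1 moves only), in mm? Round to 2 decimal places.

Sum the Euclidean lengths of each G1 segment: total = 85.00 mm.

85.00 mm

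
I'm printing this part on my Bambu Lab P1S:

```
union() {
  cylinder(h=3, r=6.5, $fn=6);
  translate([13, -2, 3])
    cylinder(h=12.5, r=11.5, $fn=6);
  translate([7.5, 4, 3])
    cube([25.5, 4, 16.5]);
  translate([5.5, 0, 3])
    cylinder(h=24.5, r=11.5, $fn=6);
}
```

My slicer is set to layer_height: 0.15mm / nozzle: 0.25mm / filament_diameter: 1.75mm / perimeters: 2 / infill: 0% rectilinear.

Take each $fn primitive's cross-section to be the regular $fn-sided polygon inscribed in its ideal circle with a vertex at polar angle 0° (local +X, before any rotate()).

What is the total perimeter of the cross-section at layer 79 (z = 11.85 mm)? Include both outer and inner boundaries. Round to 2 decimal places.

111.93 mm

At z = 11.85 mm: the cylinder is absent (z outside [0, 3]); the r=11.5 cylinder at (13, -2) contributes a regular 6-gon of circumradius 11.5 (perimeter = 2·6·11.500·sin(180°/6) = 69.00 mm); the cube at (7.5, 4) is present — its section is the full 25.5×4 rectangle (perimeter 59.00 mm); the r=11.5 cylinder at (5.5, 0) gives a regular 6-gon of circumradius 11.5 (constant along its height) (perimeter = 2·6·11.500·sin(180°/6) = 69.00 mm); Taking the union: the regions partially overlap (shared area 233.16 mm²), so the edge portions inside another operand are dropped and the merged outline is re-measured after clipping — boundary = 111.93 mm. Overall, the cross-section is a single solid region. Total boundary length (outer) = 111.93 mm.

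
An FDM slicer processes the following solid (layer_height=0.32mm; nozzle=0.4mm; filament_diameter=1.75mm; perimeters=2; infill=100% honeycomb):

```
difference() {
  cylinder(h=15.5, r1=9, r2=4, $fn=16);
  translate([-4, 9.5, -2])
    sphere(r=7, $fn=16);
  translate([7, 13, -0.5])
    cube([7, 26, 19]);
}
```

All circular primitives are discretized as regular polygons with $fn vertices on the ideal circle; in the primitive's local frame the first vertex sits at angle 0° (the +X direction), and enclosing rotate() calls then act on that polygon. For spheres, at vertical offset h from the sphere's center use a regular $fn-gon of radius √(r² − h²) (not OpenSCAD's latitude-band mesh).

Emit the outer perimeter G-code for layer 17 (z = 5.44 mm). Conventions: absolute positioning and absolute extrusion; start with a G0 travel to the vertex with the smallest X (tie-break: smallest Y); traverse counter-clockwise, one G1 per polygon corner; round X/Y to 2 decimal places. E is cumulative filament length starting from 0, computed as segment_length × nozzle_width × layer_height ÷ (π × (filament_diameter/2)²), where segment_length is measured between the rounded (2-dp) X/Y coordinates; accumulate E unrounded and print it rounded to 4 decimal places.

At z = 5.44 mm: the cone (r1=9→r2=4) has section circumradius 7.245 here — a regular 16-gon; the sphere at (-4, 9.5) is absent (|z−center|=7.440 > r=7); the cube at (7, 13) is present — its section is the full 7×26 rectangle; After the difference (first − rest): starting from the cone, the 7×26 cube at (7, 13) misses the remaining region (no effect) — 1 connected region. The outline is a single polygon with 16 vertices. Extrusion per mm of travel: 0.4 × 0.32 / (π × 0.875²) = 0.053216. Accumulating E over each segment gives final E = 2.4063.

G0 X-7.25 Y0.00 Z5.44
G1 X-6.69 Y-2.77 E0.1504
G1 X-5.12 Y-5.12 E0.3008
G1 X-2.77 Y-6.69 E0.4512
G1 X0.00 Y-7.25 E0.6016
G1 X2.77 Y-6.69 E0.7520
G1 X5.12 Y-5.12 E0.9024
G1 X6.69 Y-2.77 E1.0528
G1 X7.25 Y0.00 E1.2032
G1 X6.69 Y2.77 E1.3536
G1 X5.12 Y5.12 E1.5040
G1 X2.77 Y6.69 E1.6544
G1 X0.00 Y7.25 E1.8047
G1 X-2.77 Y6.69 E1.9551
G1 X-5.12 Y5.12 E2.1055
G1 X-6.69 Y2.77 E2.2559
G1 X-7.25 Y0.00 E2.4063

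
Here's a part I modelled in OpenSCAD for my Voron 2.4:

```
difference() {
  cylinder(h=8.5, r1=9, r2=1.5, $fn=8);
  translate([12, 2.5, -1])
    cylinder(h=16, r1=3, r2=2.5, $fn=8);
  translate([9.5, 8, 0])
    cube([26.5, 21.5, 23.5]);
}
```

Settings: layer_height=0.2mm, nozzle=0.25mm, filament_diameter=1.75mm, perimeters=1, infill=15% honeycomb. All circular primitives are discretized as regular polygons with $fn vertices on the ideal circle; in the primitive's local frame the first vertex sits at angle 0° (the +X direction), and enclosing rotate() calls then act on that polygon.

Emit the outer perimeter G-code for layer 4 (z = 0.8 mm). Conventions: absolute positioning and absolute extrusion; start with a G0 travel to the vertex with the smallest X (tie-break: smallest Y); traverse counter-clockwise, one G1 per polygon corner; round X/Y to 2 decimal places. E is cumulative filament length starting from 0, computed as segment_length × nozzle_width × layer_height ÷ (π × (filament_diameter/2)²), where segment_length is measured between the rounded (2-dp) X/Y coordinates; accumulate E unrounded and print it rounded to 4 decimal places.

At z = 0.8 mm: the cone contributes a regular 8-gon of circumradius 8.294 (interpolated between r1=9 and r2=1.5 at t=0.094); the cone at (12, 2.5) (r1=3→r2=2.5) has section circumradius 2.944 here — a regular 8-gon; the cube at (9.5, 8) is present — its section is the full 26.5×21.5 rectangle; Subtracting the remaining from the first: starting from the cone, the cone at (12, 2.5) misses the remaining region (no effect); the 26.5×21.5 cube at (9.5, 8) misses the remaining region (no effect) — 1 connected region. The outline is a single polygon with 8 vertices. Extrusion per mm of travel: 0.25 × 0.2 / (π × 0.875²) = 0.020788. Accumulating E over each segment gives final E = 1.0550.

G0 X-8.29 Y0.00 Z0.80
G1 X-5.86 Y-5.86 E0.1319
G1 X0.00 Y-8.29 E0.2637
G1 X5.86 Y-5.86 E0.3956
G1 X8.29 Y0.00 E0.5275
G1 X5.86 Y5.86 E0.6594
G1 X0.00 Y8.29 E0.7912
G1 X-5.86 Y5.86 E0.9231
G1 X-8.29 Y0.00 E1.0550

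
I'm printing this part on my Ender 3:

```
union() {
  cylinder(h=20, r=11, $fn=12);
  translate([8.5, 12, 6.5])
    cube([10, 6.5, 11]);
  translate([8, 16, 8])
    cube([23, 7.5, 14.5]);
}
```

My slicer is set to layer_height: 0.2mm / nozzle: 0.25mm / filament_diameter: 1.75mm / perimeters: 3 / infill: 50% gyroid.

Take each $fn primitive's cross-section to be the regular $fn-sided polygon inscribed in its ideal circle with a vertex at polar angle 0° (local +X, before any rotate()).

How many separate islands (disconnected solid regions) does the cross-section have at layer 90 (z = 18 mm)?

2

At z = 18 mm: the r=11 cylinder gives a regular 12-gon of circumradius 11 (constant along its height); the cube at (8.5, 12) is absent (z outside [6.5, 17.5]); the cube at (8, 16) (footprint 23×7.5) is included at this height; Taking the union: the 2 present regions are separate (no shared area or edge), so areas and boundary lengths simply add and each stays a separate island — 2 connected regions. Overall, the cross-section has 2 separate islands. Island count = 2.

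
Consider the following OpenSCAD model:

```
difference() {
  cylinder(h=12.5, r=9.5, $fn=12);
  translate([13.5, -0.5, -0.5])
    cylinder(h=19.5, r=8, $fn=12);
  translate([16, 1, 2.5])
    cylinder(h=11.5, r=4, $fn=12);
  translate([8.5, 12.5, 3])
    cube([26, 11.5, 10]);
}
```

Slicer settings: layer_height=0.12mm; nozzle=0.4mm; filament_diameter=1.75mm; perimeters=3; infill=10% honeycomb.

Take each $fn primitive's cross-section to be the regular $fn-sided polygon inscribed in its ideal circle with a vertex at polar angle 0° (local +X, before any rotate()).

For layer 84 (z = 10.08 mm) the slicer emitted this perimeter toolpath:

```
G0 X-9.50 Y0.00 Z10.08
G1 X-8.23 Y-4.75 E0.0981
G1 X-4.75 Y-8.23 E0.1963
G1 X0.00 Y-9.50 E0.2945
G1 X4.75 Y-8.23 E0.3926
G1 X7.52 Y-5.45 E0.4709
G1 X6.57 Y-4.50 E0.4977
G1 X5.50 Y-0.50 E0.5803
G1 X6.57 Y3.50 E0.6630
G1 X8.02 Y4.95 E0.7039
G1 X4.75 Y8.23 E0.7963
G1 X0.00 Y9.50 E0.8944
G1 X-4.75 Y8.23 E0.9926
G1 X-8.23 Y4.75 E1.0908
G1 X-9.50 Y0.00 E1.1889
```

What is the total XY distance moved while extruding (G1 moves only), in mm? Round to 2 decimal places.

Sum the Euclidean lengths of each G1 segment: total = 59.58 mm.

59.58 mm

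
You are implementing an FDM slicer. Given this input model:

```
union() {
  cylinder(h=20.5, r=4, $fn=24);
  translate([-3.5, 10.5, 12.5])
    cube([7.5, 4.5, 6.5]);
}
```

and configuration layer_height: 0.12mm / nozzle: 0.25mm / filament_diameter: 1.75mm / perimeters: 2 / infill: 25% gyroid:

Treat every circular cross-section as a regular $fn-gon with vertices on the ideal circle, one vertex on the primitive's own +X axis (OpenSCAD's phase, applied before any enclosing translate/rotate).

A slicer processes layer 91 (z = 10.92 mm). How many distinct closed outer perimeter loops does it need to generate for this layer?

1

At z = 10.92 mm: the cylinder: section is a regular 24-gon, circumradius r=4; the cube at (-3.5, 10.5) is not intersected at this z (z outside [12.5, 19]); Taking the union: only the r=4 cylinder is present, so the union is just that shape — 1 connected region. The result has 1 disconnected region.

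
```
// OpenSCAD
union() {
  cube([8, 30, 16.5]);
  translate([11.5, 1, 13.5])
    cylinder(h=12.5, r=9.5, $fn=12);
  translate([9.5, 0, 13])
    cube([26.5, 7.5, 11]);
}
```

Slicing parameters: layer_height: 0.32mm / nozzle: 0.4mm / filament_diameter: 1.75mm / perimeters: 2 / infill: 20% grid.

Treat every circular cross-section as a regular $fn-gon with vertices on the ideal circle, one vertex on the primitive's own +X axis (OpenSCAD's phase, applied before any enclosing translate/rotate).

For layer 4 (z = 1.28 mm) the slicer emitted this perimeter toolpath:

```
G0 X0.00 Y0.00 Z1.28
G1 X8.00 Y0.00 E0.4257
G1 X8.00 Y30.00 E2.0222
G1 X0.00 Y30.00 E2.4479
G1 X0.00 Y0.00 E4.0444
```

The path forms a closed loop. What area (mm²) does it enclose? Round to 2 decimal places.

Apply the shoelace formula to the sequence of (X, Y) vertices; enclosed area = 240.00 mm².

240.00 mm²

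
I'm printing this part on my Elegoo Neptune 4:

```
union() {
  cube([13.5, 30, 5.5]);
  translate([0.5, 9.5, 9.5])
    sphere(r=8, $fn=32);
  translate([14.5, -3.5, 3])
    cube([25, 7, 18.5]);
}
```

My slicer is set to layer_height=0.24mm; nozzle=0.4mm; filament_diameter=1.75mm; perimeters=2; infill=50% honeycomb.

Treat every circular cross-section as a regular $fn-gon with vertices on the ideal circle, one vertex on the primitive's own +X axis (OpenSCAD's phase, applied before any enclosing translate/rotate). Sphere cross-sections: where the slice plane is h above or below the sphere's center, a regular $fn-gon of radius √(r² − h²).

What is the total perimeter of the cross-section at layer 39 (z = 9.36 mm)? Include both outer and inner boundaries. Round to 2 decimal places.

114.18 mm

At z = 9.36 mm: the cube does not reach this height (z outside [0, 5.5]); the sphere at (0.5, 9.5): section is a regular 32-gon, circumradius = √(r²−h²) = √(8²−0.14²) = 7.999 (perimeter = 2·32·7.999·sin(180°/32) = 50.18 mm); the cube at (14.5, -3.5) is present — its section is the full 25×7 rectangle (perimeter 64.00 mm); Merging all regions: the 2 present regions are separate (no shared area or edge), so areas and boundary lengths simply add and each stays a separate island — boundary = 114.18 mm. Overall, the cross-section has 2 separate islands. Total boundary length (outer) = 114.18 mm.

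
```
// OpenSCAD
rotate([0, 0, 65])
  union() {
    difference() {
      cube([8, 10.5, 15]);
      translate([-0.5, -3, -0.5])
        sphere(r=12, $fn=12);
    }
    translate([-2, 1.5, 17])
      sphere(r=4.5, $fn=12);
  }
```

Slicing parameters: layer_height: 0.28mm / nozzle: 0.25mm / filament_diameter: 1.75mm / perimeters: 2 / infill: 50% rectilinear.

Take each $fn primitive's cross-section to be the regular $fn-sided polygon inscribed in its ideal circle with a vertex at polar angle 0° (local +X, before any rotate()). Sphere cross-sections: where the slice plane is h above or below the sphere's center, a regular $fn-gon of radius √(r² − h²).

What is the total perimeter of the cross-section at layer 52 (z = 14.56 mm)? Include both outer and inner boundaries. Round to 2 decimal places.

At z = 14.56 mm: the cube (footprint 8×10.5) is included at this height (perimeter 37.00 mm); the sphere at (-0.5, -3) is not intersected at this z (|z−center|=15.060 > r=12); Taking the first minus the rest: none of the subtracted shapes is present at this height, so the 8×10.5 cube is unchanged — boundary = 37.00 mm; the r=4.5 sphere at (-2, 1.5) contributes a regular 12-gon of circumradius √(4.5²−2.44²) = 3.781 (perimeter = 2·12·3.781·sin(180°/12) = 23.49 mm); Merging all regions: the regions partially overlap (shared area 6.07 mm²), so the edge portions inside another operand are dropped and the merged outline is re-measured after clipping — boundary = 49.13 mm; (rotated 65° about Z; rotation is an isometry so areas/perimeters/island counts are preserved). Overall, the cross-section is a single solid region. Total boundary length (outer) = 49.13 mm.

49.13 mm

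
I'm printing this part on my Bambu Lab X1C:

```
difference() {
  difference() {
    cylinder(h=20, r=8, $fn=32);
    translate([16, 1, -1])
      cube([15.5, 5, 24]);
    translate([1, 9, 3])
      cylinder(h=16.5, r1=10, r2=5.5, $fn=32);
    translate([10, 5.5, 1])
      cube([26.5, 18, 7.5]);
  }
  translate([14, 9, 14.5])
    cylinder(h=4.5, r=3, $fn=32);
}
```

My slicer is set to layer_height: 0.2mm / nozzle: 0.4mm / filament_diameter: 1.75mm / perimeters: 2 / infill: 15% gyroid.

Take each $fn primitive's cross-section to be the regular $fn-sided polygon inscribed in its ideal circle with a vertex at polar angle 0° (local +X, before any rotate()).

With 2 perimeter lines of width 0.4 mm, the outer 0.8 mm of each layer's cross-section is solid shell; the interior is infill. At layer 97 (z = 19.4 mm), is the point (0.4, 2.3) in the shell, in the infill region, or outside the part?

At z = 19.4 mm: the r=8 cylinder gives a regular 32-gon of circumradius 8 (constant along its height); the 15.5×5 cube at (16, 1) contributes its full rectangle; the cone at (1, 9) (r1=10→r2=5.5) has section circumradius 5.527 here — a regular 32-gon; the cube at (10, 5.5) is not intersected at this z (z outside [1, 8.5]); Subtracting the remaining from the first: starting from the r=8 cylinder, the 15.5×5 cube at (16, 1) misses the remaining region (no effect); the cone at (1, 9) partially overlaps it — only the 29.79 mm² overlap (of its 95.36 mm²) is removed, clipping the outline — 1 connected region; the cylinder at (14, 9) is not intersected at this z (z outside [14.5, 19]); Subtracting the remaining from the first: none of the subtracted shapes is present at this height, so the result so far is unchanged — 1 connected region. Overall, the cross-section is a single solid region. The nearest boundary edge runs (-0.08, 3.58)→(1.00, 3.47); distance from the point to it = 1.23 mm. The point is inside the cross-section and 1.23 mm from the nearest boundary — more than the 0.8 mm shell width (2 × 0.4), so it's in the infill interior.

infill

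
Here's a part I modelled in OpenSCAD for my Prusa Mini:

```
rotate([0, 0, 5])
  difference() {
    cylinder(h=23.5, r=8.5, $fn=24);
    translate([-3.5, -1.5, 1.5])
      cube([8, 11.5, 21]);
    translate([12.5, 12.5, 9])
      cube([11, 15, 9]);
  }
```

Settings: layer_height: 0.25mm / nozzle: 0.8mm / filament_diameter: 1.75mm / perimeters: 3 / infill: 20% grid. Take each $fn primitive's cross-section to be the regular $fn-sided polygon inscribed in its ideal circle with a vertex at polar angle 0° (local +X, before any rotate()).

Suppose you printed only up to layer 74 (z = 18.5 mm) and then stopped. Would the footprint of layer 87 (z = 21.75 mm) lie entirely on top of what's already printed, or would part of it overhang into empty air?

Compare the two slices. At z = 18.5: the r=8.5 cylinder gives a regular 24-gon of circumradius 8.5 (constant along its height) (area = (24/2)·8.500²·sin(360°/24) = 224.40 mm²); the cube at (-3.5, -1.5) (footprint 8×11.5) is included at this height (area 92.00 mm²); the cube at (12.5, 12.5) is not intersected at this z (z outside [9, 18]); Taking the first minus the rest: starting from the r=8.5 cylinder (224.40 mm²), the 8×11.5 cube at (-3.5, -1.5) partially overlaps it — only the 76.86 mm² overlap (of its 92.00 mm²) is removed, clipping the outline — area = 147.53 mm²; (whole slice rotated 5° about Z — lengths, areas and connectivity unchanged). At z = 21.75: the cylinder: section is a regular 24-gon, circumradius r=8.5 (area = (24/2)·8.500²·sin(360°/24) = 224.40 mm²); the cube at (-3.5, -1.5) (footprint 8×11.5) is included at this height (area 92.00 mm²); the cube at (12.5, 12.5) is not intersected at this z (z outside [9, 18]); After the difference (first − rest): starting from the r=8.5 cylinder (224.40 mm²), the 8×11.5 cube at (-3.5, -1.5) partially overlaps it — only the 76.86 mm² overlap (of its 92.00 mm²) is removed, clipping the outline — area = 147.53 mm²; (rotated 5° about Z; rotation is an isometry so areas/perimeters/island counts are preserved). Checking containment: the cross-section at z = 21.75 is a subset of the cross-section at z = 18.5.

entirely on top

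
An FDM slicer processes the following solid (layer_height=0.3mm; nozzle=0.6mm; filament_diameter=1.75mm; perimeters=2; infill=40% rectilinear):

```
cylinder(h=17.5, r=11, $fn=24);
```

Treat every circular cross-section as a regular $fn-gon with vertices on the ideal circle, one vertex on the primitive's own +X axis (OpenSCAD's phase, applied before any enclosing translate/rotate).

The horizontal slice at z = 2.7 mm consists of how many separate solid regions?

At z = 2.7 mm: the r=11 cylinder gives a regular 24-gon of circumradius 11 (constant along its height). The result has 1 disconnected region.

1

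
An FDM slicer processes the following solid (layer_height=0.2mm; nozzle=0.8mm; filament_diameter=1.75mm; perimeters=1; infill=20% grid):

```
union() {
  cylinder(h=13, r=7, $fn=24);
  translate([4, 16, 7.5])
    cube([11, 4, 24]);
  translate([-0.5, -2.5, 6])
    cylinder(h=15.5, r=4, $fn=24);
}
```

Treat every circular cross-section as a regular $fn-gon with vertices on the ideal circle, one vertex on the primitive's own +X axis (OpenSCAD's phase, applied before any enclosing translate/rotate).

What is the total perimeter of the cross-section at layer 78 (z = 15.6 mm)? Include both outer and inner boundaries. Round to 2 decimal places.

55.06 mm

At z = 15.6 mm: the cylinder is not intersected at this z (z outside [0, 13]); the 11×4 cube at (4, 16) contributes its full rectangle (perimeter 30.00 mm); the cylinder at (-0.5, -2.5): section is a regular 24-gon, circumradius r=4 (perimeter = 2·24·4.000·sin(180°/24) = 25.06 mm); Combining (union): the 2 present regions are separate (no shared area or edge), so areas and boundary lengths simply add and each stays a separate island — boundary = 55.06 mm. Overall, the cross-section has 2 separate islands. Total boundary length (outer) = 55.06 mm.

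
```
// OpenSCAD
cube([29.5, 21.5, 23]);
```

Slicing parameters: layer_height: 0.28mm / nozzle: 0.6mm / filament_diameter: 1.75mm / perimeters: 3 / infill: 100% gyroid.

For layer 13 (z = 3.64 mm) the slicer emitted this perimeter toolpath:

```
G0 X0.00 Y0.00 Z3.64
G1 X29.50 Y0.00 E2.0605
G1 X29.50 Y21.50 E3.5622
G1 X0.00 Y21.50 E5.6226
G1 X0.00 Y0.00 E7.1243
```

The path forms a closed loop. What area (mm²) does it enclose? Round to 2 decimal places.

Apply the shoelace formula to the sequence of (X, Y) vertices; enclosed area = 634.25 mm².

634.25 mm²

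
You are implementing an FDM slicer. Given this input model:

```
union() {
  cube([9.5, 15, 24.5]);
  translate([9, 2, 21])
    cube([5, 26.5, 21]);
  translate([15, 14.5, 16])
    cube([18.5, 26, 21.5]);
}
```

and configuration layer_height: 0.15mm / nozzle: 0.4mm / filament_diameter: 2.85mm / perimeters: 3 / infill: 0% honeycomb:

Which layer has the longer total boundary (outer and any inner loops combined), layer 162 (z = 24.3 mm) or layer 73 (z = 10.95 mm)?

layer 162 (z = 24.3 mm)

Layer 162 (z = 24.3): the cube (footprint 9.5×15) is included at this height (perimeter 49.00 mm); the cube at (9, 2) (footprint 5×26.5) is included at this height (perimeter 63.00 mm); the 18.5×26 cube at (15, 14.5) contributes its full rectangle (perimeter 89.00 mm); Merging all regions: the regions partially overlap (shared area 6.50 mm²), so the edge portions inside another operand are dropped and the merged outline is re-measured after clipping — boundary = 174.00 mm. So its perimeter = 174.00 mm. Layer 73 (z = 10.95): the cube is present — its section is the full 9.5×15 rectangle (perimeter 49.00 mm); the cube at (9, 2) is absent (z outside [21, 42]); the cube at (15, 14.5) is not intersected at this z (z outside [16, 37.5]); Taking the union: only the 9.5×15 cube is present, so the union is just that shape — boundary = 49.00 mm. So its perimeter = 49.00 mm. Layer 162 is larger (174.00 vs 49.00 mm).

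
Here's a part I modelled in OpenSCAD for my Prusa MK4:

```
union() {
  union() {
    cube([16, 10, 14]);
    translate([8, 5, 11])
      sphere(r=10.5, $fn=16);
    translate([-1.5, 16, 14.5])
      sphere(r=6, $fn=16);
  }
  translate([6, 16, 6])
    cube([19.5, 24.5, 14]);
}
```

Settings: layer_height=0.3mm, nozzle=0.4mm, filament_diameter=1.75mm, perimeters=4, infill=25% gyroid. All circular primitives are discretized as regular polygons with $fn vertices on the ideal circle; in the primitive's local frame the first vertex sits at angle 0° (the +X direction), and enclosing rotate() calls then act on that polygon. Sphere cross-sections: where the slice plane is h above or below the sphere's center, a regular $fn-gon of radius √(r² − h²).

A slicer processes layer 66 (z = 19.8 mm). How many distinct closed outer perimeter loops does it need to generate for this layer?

3

At z = 19.8 mm: the cube is not intersected at this z (z outside [0, 14]); the r=10.5 sphere at (8, 5) contributes a regular 16-gon of circumradius √(10.5²−8.8²) = 5.728; the r=6 sphere at (-1.5, 16) slices to a regular 16-gon of circumradius 2.812 (√(r²−h²) with h=5.3 from center); Taking the union: the 2 present regions are separate (no shared area or edge), so areas and boundary lengths simply add and each stays a separate island — 2 connected regions; the 19.5×24.5 cube at (6, 16) contributes its full rectangle; Taking the union: the 2 present regions are separate (no shared area or edge), so areas and boundary lengths simply add and each stays a separate island — 3 connected regions. The result has 3 disconnected regions.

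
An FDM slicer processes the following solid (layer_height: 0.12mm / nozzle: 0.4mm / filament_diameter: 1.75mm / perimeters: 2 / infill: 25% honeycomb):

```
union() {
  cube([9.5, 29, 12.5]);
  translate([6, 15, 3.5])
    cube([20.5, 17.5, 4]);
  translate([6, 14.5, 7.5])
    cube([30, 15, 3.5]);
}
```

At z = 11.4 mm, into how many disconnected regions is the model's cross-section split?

At z = 11.4 mm: the cube is present — its section is the full 9.5×29 rectangle; the cube at (6, 15) is not intersected at this z (z outside [3.5, 7.5]); the cube at (6, 14.5) is not intersected at this z (z outside [7.5, 11]); Taking the union: only the 9.5×29 cube is present, so the union is just that shape — 1 connected region. The result has 1 disconnected region.

1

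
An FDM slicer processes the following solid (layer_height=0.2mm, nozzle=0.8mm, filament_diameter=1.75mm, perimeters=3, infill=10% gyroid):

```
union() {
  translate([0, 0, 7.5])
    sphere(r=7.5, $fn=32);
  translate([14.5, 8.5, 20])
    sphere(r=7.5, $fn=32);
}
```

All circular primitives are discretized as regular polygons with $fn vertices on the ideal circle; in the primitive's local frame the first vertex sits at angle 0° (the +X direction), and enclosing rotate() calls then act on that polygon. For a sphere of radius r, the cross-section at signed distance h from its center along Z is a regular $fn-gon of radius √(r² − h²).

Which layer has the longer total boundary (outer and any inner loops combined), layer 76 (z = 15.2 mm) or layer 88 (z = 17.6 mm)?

Layer 76 (z = 15.2): the sphere is absent (|z−center|=7.700 > r=7.5); the r=7.5 sphere at (14.5, 8.5) slices to a regular 32-gon of circumradius 5.763 (√(r²−h²) with h=4.8 from center) (perimeter = 2·32·5.763·sin(180°/32) = 36.15 mm); Taking the union: only the r=7.5 sphere at (14.5, 8.5) is present, so the union is just that shape — boundary = 36.15 mm. So its perimeter = 36.15 mm. Layer 88 (z = 17.6): the sphere does not reach this height (|z−center|=10.100 > r=7.5); the r=7.5 sphere at (14.5, 8.5) slices to a regular 32-gon of circumradius 7.106 (√(r²−h²) with h=2.4 from center) (perimeter = 2·32·7.106·sin(180°/32) = 44.57 mm); Merging all regions: only the r=7.5 sphere at (14.5, 8.5) is present, so the union is just that shape — boundary = 44.57 mm. So its perimeter = 44.57 mm. Layer 88 is larger (44.57 vs 36.15 mm).

layer 88 (z = 17.6 mm)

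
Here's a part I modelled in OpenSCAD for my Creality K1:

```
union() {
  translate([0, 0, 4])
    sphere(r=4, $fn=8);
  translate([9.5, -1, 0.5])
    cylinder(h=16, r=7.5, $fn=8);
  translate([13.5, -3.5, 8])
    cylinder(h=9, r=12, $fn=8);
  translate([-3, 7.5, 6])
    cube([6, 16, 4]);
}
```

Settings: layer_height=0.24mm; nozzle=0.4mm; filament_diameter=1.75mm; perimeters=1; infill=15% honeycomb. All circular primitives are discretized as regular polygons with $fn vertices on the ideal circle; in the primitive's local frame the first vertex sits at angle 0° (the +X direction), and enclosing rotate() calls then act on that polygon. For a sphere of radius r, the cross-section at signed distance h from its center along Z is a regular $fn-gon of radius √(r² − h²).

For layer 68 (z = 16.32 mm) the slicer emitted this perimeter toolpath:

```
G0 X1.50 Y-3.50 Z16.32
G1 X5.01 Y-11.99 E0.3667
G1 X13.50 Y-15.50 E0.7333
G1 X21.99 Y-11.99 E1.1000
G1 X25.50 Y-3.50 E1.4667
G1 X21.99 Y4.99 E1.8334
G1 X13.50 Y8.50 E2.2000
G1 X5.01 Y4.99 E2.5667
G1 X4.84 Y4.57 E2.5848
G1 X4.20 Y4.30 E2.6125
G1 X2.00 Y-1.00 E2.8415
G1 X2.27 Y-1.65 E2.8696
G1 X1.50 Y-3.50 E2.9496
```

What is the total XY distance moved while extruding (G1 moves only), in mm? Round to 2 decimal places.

73.90 mm

Sum the Euclidean lengths of each G1 segment: total = 73.90 mm.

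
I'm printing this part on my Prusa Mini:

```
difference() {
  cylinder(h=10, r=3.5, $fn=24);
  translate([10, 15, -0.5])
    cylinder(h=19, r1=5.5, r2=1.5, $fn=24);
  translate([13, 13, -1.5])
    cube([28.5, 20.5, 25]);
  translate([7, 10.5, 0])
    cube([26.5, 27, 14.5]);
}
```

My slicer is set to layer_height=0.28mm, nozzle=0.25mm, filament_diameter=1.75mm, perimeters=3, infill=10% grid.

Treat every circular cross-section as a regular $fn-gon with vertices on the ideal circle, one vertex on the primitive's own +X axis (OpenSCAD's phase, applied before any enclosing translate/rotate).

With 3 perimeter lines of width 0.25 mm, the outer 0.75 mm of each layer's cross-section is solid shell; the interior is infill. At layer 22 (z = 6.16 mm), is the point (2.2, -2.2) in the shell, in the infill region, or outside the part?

shell

At z = 6.16 mm: the cylinder: section is a regular 24-gon, circumradius r=3.5; the cone at (10, 15) (r1=5.5→r2=1.5) has section circumradius 4.098 here — a regular 24-gon; the cube at (13, 13) is present — its section is the full 28.5×20.5 rectangle; the cube at (7, 10.5) is present — its section is the full 26.5×27 rectangle; Subtracting the remaining from the first: starting from the r=3.5 cylinder, the cone at (10, 15) misses the remaining region (no effect); the 28.5×20.5 cube at (13, 13) misses the remaining region (no effect); the 26.5×27 cube at (7, 10.5) misses the remaining region (no effect) — 1 connected region. Overall, the cross-section is a single solid region. The nearest boundary edge runs (3.03, -1.75)→(2.47, -2.47); distance from the point to it = 0.39 mm. The point is inside the cross-section, 0.39 mm from the nearest boundary — within the 0.75 mm shell band (3 × 0.25).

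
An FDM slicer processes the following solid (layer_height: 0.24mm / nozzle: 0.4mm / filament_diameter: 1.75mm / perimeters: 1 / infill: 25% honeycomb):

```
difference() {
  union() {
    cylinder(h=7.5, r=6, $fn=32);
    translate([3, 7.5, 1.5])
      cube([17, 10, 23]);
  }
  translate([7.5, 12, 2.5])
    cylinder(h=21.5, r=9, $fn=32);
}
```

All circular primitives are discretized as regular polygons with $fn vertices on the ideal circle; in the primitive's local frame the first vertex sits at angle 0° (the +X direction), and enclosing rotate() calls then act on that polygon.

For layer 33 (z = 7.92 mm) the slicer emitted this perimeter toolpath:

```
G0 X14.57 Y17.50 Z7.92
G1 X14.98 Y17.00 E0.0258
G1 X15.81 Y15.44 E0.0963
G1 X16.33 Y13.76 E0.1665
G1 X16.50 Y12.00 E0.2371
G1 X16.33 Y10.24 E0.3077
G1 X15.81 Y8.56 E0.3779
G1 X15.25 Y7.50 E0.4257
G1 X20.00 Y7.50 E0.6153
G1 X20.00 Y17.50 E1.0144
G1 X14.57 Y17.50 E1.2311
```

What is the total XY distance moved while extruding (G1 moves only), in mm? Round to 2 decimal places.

30.85 mm

Sum the Euclidean lengths of each G1 segment: total = 30.85 mm.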